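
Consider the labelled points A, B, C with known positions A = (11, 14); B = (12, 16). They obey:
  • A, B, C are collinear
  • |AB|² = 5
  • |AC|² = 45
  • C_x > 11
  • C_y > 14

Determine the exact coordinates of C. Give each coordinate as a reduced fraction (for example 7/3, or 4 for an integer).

C = (14, 20)

1. C_x = 14  [[A, B, C are collinear ⇒ -2x+1y+8=0] ∩ [|C−(11, 14)|²=45]]
2. C_y = 20  [[A, B, C are collinear ⇒ -2x+1y+8=0] ∩ [|C−(11, 14)|²=45]]
   so C = (14, 20)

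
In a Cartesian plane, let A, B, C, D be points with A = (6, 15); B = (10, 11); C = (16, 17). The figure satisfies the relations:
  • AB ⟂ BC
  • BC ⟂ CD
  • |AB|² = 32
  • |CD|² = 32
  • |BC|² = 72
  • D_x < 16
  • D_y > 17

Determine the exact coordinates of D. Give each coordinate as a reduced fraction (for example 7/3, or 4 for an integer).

1. D_x = 12  [[BC ⟂ CD ⇒ 6x+6y-198=0] ∩ [|D−(16, 17)|²=32]]
2. D_y = 21  [[BC ⟂ CD ⇒ 6x+6y-198=0] ∩ [|D−(16, 17)|²=32]]
   so D = (12, 21)

D = (12, 21)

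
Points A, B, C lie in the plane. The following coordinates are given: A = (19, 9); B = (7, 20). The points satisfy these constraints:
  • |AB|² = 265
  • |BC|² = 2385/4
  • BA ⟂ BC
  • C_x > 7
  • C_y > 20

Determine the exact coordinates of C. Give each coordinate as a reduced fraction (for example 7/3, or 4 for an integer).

1. C_x = 47/2  [[BA ⟂ BC ⇒ 12x-11y+136=0] ∩ [|C−(7, 20)|²=2385/4]]
2. C_y = 38  [[BA ⟂ BC ⇒ 12x-11y+136=0] ∩ [|C−(7, 20)|²=2385/4]]
   so C = (47/2, 38)

C = (47/2, 38)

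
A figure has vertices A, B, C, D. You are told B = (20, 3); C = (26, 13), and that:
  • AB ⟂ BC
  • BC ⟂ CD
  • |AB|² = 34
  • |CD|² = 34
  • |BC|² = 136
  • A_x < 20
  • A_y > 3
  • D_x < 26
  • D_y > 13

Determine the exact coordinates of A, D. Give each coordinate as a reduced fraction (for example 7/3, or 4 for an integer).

1. A_x = 15  [[AB ⟂ BC ⇒ -6x-10y+150=0] ∩ [|A−(20, 3)|²=34]]
2. A_y = 6  [[AB ⟂ BC ⇒ -6x-10y+150=0] ∩ [|A−(20, 3)|²=34]]
   so A = (15, 6)
3. D_x = 21  [[BC ⟂ CD ⇒ 6x+10y-286=0] ∩ [|D−(26, 13)|²=34]]
4. D_y = 16  [[BC ⟂ CD ⇒ 6x+10y-286=0] ∩ [|D−(26, 13)|²=34]]
   so D = (21, 16)

A = (15, 6)
D = (21, 16)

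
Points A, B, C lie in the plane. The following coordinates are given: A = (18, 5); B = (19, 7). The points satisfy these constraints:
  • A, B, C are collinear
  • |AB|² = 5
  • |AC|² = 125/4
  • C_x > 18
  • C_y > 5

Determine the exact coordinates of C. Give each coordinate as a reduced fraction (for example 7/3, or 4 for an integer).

C = (41/2, 10)

1. C_x = 41/2  [[A, B, C are collinear ⇒ -2x+1y+31=0] ∩ [|C−(18, 5)|²=125/4]]
2. C_y = 10  [[A, B, C are collinear ⇒ -2x+1y+31=0] ∩ [|C−(18, 5)|²=125/4]]
   so C = (41/2, 10)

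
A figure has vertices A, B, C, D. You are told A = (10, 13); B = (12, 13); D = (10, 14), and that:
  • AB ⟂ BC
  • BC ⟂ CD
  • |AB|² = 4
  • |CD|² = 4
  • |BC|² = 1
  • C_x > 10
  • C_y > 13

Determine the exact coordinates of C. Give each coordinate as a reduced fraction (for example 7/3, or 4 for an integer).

1. C_x = 12  [[AB ⟂ BC ⇒ 2x-24=0] ∩ [|C−(10, 14)|²=4]]
2. C_y = 14  [[AB ⟂ BC ⇒ 2x-24=0] ∩ [|C−(10, 14)|²=4]]
   so C = (12, 14)

C = (12, 14)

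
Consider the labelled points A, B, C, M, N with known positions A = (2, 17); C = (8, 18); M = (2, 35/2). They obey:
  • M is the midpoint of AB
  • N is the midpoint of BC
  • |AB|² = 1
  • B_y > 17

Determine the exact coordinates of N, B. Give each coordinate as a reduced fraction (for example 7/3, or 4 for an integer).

N = (5, 18)
B = (2, 18)

1. B_x = 2  [B = 2·M−A = 2·(2, 35/2)−(2, 17)]
2. B_y = 18  [B = 2·M−A = 2·(2, 35/2)−(2, 17)]
   so B = (2, 18)
3. N_x = 5  [2·N = B+C = (2, 18)+(8, 18)]
4. N_y = 18  [2·N = B+C = (2, 18)+(8, 18)]
   so N = (5, 18)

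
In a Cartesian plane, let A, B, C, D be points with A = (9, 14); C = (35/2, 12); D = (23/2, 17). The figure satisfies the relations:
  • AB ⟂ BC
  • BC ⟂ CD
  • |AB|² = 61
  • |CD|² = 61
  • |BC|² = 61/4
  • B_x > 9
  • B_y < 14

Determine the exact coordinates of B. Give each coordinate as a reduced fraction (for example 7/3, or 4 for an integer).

1. B_x = 15  [[BC ⟂ CD ⇒ 6x-5y-45=0] ∩ [|B−(9, 14)|²=61]]
2. B_y = 9  [[BC ⟂ CD ⇒ 6x-5y-45=0] ∩ [|B−(9, 14)|²=61]]
   so B = (15, 9)

B = (15, 9)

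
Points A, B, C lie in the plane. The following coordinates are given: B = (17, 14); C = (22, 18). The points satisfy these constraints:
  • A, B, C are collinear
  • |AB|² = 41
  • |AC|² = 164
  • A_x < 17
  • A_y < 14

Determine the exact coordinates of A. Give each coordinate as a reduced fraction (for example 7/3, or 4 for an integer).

A = (12, 10)

1. A_x = 12  [[A, B, C are collinear ⇒ -4x+5y-2=0] ∩ [|A−(17, 14)|²=41]]
2. A_y = 10  [[A, B, C are collinear ⇒ -4x+5y-2=0] ∩ [|A−(17, 14)|²=41]]
   so A = (12, 10)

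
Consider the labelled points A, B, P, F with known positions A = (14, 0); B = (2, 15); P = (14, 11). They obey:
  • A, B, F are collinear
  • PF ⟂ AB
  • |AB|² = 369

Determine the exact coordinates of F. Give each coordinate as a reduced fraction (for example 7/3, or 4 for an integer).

F = (354/41, 275/41)

1. F_x = 354/41  [[A, B, F are collinear ⇒ -15x-12y+210=0] ∩ [PF ⟂ AB ⇒ -12x+15y+3=0]]
2. F_y = 275/41  [[A, B, F are collinear ⇒ -15x-12y+210=0] ∩ [PF ⟂ AB ⇒ -12x+15y+3=0]]
   so F = (354/41, 275/41)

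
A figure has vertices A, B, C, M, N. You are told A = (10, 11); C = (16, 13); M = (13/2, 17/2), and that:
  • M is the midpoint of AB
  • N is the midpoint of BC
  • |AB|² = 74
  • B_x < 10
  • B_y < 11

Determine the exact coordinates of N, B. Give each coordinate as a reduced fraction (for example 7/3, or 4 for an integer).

1. B_x = 3  [B = 2·M−A = 2·(13/2, 17/2)−(10, 11)]
2. B_y = 6  [B = 2·M−A = 2·(13/2, 17/2)−(10, 11)]
   so B = (3, 6)
3. N_x = 19/2  [2·N = B+C = (3, 6)+(16, 13)]
4. N_y = 19/2  [2·N = B+C = (3, 6)+(16, 13)]
   so N = (19/2, 19/2)

N = (19/2, 19/2)
B = (3, 6)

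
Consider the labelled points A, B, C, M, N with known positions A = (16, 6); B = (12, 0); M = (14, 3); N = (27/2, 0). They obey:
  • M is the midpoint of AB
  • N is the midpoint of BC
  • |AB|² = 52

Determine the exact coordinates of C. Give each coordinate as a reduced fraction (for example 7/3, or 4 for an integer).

C = (15, 0)

1. C_x = 15  [C = 2·N−B = 2·(27/2, 0)−(12, 0)]
2. C_y = 0  [C = 2·N−B = 2·(27/2, 0)−(12, 0)]
   so C = (15, 0)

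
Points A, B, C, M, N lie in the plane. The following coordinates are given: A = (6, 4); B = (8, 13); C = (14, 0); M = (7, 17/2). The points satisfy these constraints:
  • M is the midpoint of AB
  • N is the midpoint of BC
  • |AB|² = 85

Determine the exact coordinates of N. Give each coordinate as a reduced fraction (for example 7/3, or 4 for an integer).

N = (11, 13/2)

1. N_x = 11  [2·N = B+C = (8, 13)+(14, 0)]
2. N_y = 13/2  [2·N = B+C = (8, 13)+(14, 0)]
   so N = (11, 13/2)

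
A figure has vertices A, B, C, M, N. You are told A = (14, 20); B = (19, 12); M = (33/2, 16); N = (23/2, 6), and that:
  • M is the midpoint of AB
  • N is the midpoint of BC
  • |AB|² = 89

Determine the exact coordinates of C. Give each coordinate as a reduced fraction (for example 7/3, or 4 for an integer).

C = (4, 0)

1. C_x = 4  [C = 2·N−B = 2·(23/2, 6)−(19, 12)]
2. C_y = 0  [C = 2·N−B = 2·(23/2, 6)−(19, 12)]
   so C = (4, 0)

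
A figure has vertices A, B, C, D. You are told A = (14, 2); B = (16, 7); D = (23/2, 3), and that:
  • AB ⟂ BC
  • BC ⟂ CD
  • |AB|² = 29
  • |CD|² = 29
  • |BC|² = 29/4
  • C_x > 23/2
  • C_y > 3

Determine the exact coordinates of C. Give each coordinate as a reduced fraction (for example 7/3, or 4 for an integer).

C = (27/2, 8)

1. C_x = 27/2  [[AB ⟂ BC ⇒ 2x+5y-67=0] ∩ [|C−(23/2, 3)|²=29]]
2. C_y = 8  [[AB ⟂ BC ⇒ 2x+5y-67=0] ∩ [|C−(23/2, 3)|²=29]]
   so C = (27/2, 8)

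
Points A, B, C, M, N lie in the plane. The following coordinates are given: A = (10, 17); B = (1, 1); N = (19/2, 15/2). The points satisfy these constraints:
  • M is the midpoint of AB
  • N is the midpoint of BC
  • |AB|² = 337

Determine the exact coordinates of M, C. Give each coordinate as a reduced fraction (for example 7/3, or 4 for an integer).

1. M_x = 11/2  [2·M = A+B = (10, 17)+(1, 1)]
2. M_y = 9  [2·M = A+B = (10, 17)+(1, 1)]
   so M = (11/2, 9)
3. C_x = 18  [C = 2·N−B = 2·(19/2, 15/2)−(1, 1)]
4. C_y = 14  [C = 2·N−B = 2·(19/2, 15/2)−(1, 1)]
   so C = (18, 14)

M = (11/2, 9)
C = (18, 14)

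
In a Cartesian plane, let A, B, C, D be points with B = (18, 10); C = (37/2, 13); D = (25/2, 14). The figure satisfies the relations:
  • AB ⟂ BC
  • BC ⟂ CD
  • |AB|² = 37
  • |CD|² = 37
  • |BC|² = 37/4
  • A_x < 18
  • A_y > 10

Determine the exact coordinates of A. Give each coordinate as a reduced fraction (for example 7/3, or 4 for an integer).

1. A_x = 12  [[AB ⟂ BC ⇒ -1/2x-3y+39=0] ∩ [|A−(18, 10)|²=37]]
2. A_y = 11  [[AB ⟂ BC ⇒ -1/2x-3y+39=0] ∩ [|A−(18, 10)|²=37]]
   so A = (12, 11)

A = (12, 11)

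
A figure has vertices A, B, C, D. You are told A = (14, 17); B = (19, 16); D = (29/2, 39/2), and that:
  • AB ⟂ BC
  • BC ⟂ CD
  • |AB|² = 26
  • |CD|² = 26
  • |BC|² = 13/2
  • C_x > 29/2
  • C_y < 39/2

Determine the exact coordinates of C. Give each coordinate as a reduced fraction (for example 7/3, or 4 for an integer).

1. C_x = 39/2  [[AB ⟂ BC ⇒ 5x-1y-79=0] ∩ [|C−(29/2, 39/2)|²=26]]
2. C_y = 37/2  [[AB ⟂ BC ⇒ 5x-1y-79=0] ∩ [|C−(29/2, 39/2)|²=26]]
   so C = (39/2, 37/2)

C = (39/2, 37/2)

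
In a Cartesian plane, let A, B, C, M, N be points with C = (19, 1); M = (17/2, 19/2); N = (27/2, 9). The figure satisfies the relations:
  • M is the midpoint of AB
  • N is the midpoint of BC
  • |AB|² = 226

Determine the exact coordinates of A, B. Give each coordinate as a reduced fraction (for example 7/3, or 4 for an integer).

A = (9, 2)
B = (8, 17)

1. B_x = 8  [B = 2·N−C = 2·(27/2, 9)−(19, 1)]
2. B_y = 17  [B = 2·N−C = 2·(27/2, 9)−(19, 1)]
   so B = (8, 17)
3. A_x = 9  [A = 2·M−B = 2·(17/2, 19/2)−(8, 17)]
4. A_y = 2  [A = 2·M−B = 2·(17/2, 19/2)−(8, 17)]
   so A = (9, 2)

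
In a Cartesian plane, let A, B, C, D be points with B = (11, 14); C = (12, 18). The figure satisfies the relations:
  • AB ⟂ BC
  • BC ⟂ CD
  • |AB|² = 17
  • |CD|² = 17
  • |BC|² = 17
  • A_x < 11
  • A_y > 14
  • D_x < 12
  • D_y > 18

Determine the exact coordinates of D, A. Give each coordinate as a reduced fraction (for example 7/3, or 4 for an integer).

D = (8, 19)
A = (7, 15)

1. D_x = 8  [[BC ⟂ CD ⇒ 1x+4y-84=0] ∩ [|D−(12, 18)|²=17]]
2. D_y = 19  [[BC ⟂ CD ⇒ 1x+4y-84=0] ∩ [|D−(12, 18)|²=17]]
   so D = (8, 19)
3. A_x = 7  [[AB ⟂ BC ⇒ -1x-4y+67=0] ∩ [|A−(11, 14)|²=17]]
4. A_y = 15  [[AB ⟂ BC ⇒ -1x-4y+67=0] ∩ [|A−(11, 14)|²=17]]
   so A = (7, 15)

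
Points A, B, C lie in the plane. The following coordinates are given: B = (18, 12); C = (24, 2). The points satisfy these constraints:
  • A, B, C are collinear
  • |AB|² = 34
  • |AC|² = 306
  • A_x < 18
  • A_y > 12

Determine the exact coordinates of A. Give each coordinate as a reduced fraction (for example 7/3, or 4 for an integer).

1. A_x = 15  [[A, B, C are collinear ⇒ 10x+6y-252=0] ∩ [|A−(18, 12)|²=34]]
2. A_y = 17  [[A, B, C are collinear ⇒ 10x+6y-252=0] ∩ [|A−(18, 12)|²=34]]
   so A = (15, 17)

A = (15, 17)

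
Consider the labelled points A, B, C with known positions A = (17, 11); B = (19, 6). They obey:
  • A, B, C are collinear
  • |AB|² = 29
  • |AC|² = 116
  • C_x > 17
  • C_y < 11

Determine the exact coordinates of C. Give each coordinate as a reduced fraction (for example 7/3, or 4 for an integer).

C = (21, 1)

1. C_x = 21  [[A, B, C are collinear ⇒ 5x+2y-107=0] ∩ [|C−(17, 11)|²=116]]
2. C_y = 1  [[A, B, C are collinear ⇒ 5x+2y-107=0] ∩ [|C−(17, 11)|²=116]]
   so C = (21, 1)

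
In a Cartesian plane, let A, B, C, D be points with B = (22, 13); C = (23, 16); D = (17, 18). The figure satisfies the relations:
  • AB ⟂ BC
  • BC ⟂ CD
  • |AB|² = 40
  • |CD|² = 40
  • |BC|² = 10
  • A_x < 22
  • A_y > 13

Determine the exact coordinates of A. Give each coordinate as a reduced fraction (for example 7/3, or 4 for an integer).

1. A_x = 16  [[AB ⟂ BC ⇒ -1x-3y+61=0] ∩ [|A−(22, 13)|²=40]]
2. A_y = 15  [[AB ⟂ BC ⇒ -1x-3y+61=0] ∩ [|A−(22, 13)|²=40]]
   so A = (16, 15)

A = (16, 15)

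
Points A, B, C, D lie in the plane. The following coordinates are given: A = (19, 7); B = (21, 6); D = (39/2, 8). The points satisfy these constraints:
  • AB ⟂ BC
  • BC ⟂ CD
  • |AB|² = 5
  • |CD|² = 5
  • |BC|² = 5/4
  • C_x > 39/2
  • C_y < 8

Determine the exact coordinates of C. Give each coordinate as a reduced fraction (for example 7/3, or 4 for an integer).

1. C_x = 43/2  [[AB ⟂ BC ⇒ 2x-1y-36=0] ∩ [|C−(39/2, 8)|²=5]]
2. C_y = 7  [[AB ⟂ BC ⇒ 2x-1y-36=0] ∩ [|C−(39/2, 8)|²=5]]
   so C = (43/2, 7)

C = (43/2, 7)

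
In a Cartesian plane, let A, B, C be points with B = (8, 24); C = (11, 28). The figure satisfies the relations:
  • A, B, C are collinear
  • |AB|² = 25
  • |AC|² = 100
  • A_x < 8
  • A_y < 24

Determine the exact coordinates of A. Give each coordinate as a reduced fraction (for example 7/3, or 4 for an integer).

1. A_x = 5  [[A, B, C are collinear ⇒ -4x+3y-40=0] ∩ [|A−(8, 24)|²=25]]
2. A_y = 20  [[A, B, C are collinear ⇒ -4x+3y-40=0] ∩ [|A−(8, 24)|²=25]]
   so A = (5, 20)

A = (5, 20)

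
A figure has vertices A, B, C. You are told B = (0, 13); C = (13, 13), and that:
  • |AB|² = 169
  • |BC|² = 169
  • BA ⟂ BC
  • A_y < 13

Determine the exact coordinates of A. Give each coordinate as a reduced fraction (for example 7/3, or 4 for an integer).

1. A_x = 0  [[BA ⟂ BC ⇒ 13x=0] ∩ [|A−(0, 13)|²=169]]
2. A_y = 0  [[BA ⟂ BC ⇒ 13x=0] ∩ [|A−(0, 13)|²=169]]
   so A = (0, 0)

A = (0, 0)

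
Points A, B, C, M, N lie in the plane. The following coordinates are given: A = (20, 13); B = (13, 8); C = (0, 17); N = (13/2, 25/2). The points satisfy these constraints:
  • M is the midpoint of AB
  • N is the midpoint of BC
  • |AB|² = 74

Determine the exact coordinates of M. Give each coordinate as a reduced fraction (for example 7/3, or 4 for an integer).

M = (33/2, 21/2)

1. M_x = 33/2  [2·M = A+B = (20, 13)+(13, 8)]
2. M_y = 21/2  [2·M = A+B = (20, 13)+(13, 8)]
   so M = (33/2, 21/2)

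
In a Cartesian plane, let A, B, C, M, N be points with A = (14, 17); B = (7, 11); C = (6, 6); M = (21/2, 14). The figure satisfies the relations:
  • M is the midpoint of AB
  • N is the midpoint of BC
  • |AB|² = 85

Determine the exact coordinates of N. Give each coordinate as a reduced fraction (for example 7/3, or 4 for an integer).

N = (13/2, 17/2)

1. N_x = 13/2  [2·N = B+C = (7, 11)+(6, 6)]
2. N_y = 17/2  [2·N = B+C = (7, 11)+(6, 6)]
   so N = (13/2, 17/2)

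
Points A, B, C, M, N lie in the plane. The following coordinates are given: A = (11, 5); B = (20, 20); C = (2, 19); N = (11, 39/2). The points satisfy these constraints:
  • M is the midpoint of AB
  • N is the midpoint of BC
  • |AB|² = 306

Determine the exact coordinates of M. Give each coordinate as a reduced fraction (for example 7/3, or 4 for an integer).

1. M_x = 31/2  [2·M = A+B = (11, 5)+(20, 20)]
2. M_y = 25/2  [2·M = A+B = (11, 5)+(20, 20)]
   so M = (31/2, 25/2)

M = (31/2, 25/2)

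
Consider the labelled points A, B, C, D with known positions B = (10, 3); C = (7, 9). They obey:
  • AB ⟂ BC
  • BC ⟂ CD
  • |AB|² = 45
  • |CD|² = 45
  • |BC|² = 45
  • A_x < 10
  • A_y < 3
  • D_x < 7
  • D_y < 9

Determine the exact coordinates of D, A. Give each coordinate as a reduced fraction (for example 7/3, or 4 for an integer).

1. D_x = 1  [[BC ⟂ CD ⇒ -3x+6y-33=0] ∩ [|D−(7, 9)|²=45]]
2. D_y = 6  [[BC ⟂ CD ⇒ -3x+6y-33=0] ∩ [|D−(7, 9)|²=45]]
   so D = (1, 6)
3. A_x = 4  [[AB ⟂ BC ⇒ 3x-6y-12=0] ∩ [|A−(10, 3)|²=45]]
4. A_y = 0  [[AB ⟂ BC ⇒ 3x-6y-12=0] ∩ [|A−(10, 3)|²=45]]
   so A = (4, 0)

D = (1, 6)
A = (4, 0)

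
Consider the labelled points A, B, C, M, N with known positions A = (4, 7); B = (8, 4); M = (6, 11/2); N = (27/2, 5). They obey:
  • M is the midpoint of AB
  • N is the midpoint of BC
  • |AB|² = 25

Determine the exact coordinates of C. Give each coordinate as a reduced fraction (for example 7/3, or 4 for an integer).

1. C_x = 19  [C = 2·N−B = 2·(27/2, 5)−(8, 4)]
2. C_y = 6  [C = 2·N−B = 2·(27/2, 5)−(8, 4)]
   so C = (19, 6)

C = (19, 6)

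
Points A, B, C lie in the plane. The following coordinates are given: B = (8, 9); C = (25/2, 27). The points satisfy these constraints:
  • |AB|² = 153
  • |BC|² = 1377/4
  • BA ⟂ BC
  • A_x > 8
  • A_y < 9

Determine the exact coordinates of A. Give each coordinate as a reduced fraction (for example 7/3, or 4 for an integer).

A = (20, 6)

1. A_x = 20  [[BA ⟂ BC ⇒ 9/2x+18y-198=0] ∩ [|A−(8, 9)|²=153]]
2. A_y = 6  [[BA ⟂ BC ⇒ 9/2x+18y-198=0] ∩ [|A−(8, 9)|²=153]]
   so A = (20, 6)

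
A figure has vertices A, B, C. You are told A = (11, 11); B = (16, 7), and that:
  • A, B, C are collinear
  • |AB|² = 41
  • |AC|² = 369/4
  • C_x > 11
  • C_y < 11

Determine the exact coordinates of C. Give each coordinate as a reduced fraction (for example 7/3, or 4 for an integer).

1. C_x = 37/2  [[A, B, C are collinear ⇒ 4x+5y-99=0] ∩ [|C−(11, 11)|²=369/4]]
2. C_y = 5  [[A, B, C are collinear ⇒ 4x+5y-99=0] ∩ [|C−(11, 11)|²=369/4]]
   so C = (37/2, 5)

C = (37/2, 5)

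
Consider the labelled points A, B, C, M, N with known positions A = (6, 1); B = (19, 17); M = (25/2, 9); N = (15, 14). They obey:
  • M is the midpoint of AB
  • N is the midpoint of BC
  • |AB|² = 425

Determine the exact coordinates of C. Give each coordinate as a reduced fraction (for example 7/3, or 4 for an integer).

C = (11, 11)

1. C_x = 11  [C = 2·N−B = 2·(15, 14)−(19, 17)]
2. C_y = 11  [C = 2·N−B = 2·(15, 14)−(19, 17)]
   so C = (11, 11)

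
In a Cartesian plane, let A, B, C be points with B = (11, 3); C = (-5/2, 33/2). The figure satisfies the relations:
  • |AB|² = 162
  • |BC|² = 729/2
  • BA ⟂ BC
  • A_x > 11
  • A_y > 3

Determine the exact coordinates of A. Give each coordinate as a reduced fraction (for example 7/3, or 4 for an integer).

A = (20, 12)

1. A_x = 20  [[BA ⟂ BC ⇒ -27/2x+27/2y+108=0] ∩ [|A−(11, 3)|²=162]]
2. A_y = 12  [[BA ⟂ BC ⇒ -27/2x+27/2y+108=0] ∩ [|A−(11, 3)|²=162]]
   so A = (20, 12)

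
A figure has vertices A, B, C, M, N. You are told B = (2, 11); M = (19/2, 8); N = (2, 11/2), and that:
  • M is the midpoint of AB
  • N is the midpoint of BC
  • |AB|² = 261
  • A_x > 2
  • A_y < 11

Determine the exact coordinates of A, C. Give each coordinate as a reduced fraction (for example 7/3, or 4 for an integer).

1. A_x = 17  [A = 2·M−B = 2·(19/2, 8)−(2, 11)]
2. A_y = 5  [A = 2·M−B = 2·(19/2, 8)−(2, 11)]
   so A = (17, 5)
3. C_x = 2  [C = 2·N−B = 2·(2, 11/2)−(2, 11)]
4. C_y = 0  [C = 2·N−B = 2·(2, 11/2)−(2, 11)]
   so C = (2, 0)

A = (17, 5)
C = (2, 0)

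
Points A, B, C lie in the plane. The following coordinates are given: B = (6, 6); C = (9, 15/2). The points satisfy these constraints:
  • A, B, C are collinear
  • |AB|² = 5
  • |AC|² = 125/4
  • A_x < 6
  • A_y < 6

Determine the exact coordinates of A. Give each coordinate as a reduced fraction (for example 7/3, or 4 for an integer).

1. A_x = 4  [[A, B, C are collinear ⇒ -3/2x+3y-9=0] ∩ [|A−(6, 6)|²=5]]
2. A_y = 5  [[A, B, C are collinear ⇒ -3/2x+3y-9=0] ∩ [|A−(6, 6)|²=5]]
   so A = (4, 5)

A = (4, 5)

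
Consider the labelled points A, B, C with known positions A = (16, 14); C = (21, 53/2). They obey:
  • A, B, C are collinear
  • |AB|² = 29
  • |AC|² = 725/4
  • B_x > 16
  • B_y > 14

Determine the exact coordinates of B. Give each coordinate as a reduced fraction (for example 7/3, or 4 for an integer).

1. B_x = 18  [[A, B, C are collinear ⇒ 25/2x-5y-130=0] ∩ [|B−(16, 14)|²=29]]
2. B_y = 19  [[A, B, C are collinear ⇒ 25/2x-5y-130=0] ∩ [|B−(16, 14)|²=29]]
   so B = (18, 19)

B = (18, 19)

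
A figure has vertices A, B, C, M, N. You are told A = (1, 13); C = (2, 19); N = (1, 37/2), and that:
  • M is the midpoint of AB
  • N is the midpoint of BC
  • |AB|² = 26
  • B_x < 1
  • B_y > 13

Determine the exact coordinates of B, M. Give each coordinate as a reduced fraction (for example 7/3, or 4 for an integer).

B = (0, 18)
M = (1/2, 31/2)

1. B_x = 0  [B = 2·N−C = 2·(1, 37/2)−(2, 19)]
2. B_y = 18  [B = 2·N−C = 2·(1, 37/2)−(2, 19)]
   so B = (0, 18)
3. M_x = 1/2  [2·M = A+B = (1, 13)+(0, 18)]
4. M_y = 31/2  [2·M = A+B = (1, 13)+(0, 18)]
   so M = (1/2, 31/2)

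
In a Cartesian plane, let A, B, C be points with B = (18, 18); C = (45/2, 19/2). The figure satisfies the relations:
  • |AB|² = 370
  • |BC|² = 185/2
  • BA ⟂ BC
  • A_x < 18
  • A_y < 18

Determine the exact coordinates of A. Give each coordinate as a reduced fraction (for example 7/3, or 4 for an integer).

1. A_x = 1  [[BA ⟂ BC ⇒ 9/2x-17/2y+72=0] ∩ [|A−(18, 18)|²=370]]
2. A_y = 9  [[BA ⟂ BC ⇒ 9/2x-17/2y+72=0] ∩ [|A−(18, 18)|²=370]]
   so A = (1, 9)

A = (1, 9)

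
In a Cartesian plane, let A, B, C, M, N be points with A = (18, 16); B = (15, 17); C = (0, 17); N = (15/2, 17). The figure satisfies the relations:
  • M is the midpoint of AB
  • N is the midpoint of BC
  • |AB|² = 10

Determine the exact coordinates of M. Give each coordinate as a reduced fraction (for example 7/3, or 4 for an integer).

M = (33/2, 33/2)

1. M_x = 33/2  [2·M = A+B = (18, 16)+(15, 17)]
2. M_y = 33/2  [2·M = A+B = (18, 16)+(15, 17)]
   so M = (33/2, 33/2)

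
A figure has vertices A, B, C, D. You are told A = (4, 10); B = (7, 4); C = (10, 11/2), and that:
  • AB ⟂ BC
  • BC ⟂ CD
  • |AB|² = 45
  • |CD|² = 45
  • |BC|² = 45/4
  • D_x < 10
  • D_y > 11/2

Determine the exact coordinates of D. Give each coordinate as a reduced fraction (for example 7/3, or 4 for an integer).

D = (7, 23/2)

1. D_x = 7  [[BC ⟂ CD ⇒ 3x+3/2y-153/4=0] ∩ [|D−(10, 11/2)|²=45]]
2. D_y = 23/2  [[BC ⟂ CD ⇒ 3x+3/2y-153/4=0] ∩ [|D−(10, 11/2)|²=45]]
   so D = (7, 23/2)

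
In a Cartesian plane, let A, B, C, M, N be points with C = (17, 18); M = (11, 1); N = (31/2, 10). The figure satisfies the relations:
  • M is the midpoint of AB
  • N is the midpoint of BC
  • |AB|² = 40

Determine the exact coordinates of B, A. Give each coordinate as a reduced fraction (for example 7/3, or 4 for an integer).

1. B_x = 14  [B = 2·N−C = 2·(31/2, 10)−(17, 18)]
2. B_y = 2  [B = 2·N−C = 2·(31/2, 10)−(17, 18)]
   so B = (14, 2)
3. A_x = 8  [A = 2·M−B = 2·(11, 1)−(14, 2)]
4. A_y = 0  [A = 2·M−B = 2·(11, 1)−(14, 2)]
   so A = (8, 0)

B = (14, 2)
A = (8, 0)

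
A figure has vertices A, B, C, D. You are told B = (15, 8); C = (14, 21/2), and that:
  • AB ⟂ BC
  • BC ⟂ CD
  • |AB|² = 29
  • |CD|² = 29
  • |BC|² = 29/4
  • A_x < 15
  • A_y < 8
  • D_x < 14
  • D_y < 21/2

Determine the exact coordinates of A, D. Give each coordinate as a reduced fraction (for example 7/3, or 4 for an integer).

1. A_x = 10  [[AB ⟂ BC ⇒ 1x-5/2y+5=0] ∩ [|A−(15, 8)|²=29]]
2. A_y = 6  [[AB ⟂ BC ⇒ 1x-5/2y+5=0] ∩ [|A−(15, 8)|²=29]]
   so A = (10, 6)
3. D_x = 9  [[BC ⟂ CD ⇒ -1x+5/2y-49/4=0] ∩ [|D−(14, 21/2)|²=29]]
4. D_y = 17/2  [[BC ⟂ CD ⇒ -1x+5/2y-49/4=0] ∩ [|D−(14, 21/2)|²=29]]
   so D = (9, 17/2)

A = (10, 6)
D = (9, 17/2)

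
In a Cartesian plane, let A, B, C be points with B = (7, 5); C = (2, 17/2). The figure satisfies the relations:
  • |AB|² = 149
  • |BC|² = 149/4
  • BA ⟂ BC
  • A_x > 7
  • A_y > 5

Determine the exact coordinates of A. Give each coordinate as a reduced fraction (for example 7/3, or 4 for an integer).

1. A_x = 14  [[BA ⟂ BC ⇒ -5x+7/2y+35/2=0] ∩ [|A−(7, 5)|²=149]]
2. A_y = 15  [[BA ⟂ BC ⇒ -5x+7/2y+35/2=0] ∩ [|A−(7, 5)|²=149]]
   so A = (14, 15)

A = (14, 15)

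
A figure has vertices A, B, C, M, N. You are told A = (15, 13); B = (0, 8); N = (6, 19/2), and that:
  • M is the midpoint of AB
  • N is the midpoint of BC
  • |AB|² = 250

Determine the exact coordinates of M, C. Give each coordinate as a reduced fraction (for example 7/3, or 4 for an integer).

M = (15/2, 21/2)
C = (12, 11)

1. M_x = 15/2  [2·M = A+B = (15, 13)+(0, 8)]
2. M_y = 21/2  [2·M = A+B = (15, 13)+(0, 8)]
   so M = (15/2, 21/2)
3. C_x = 12  [C = 2·N−B = 2·(6, 19/2)−(0, 8)]
4. C_y = 11  [C = 2·N−B = 2·(6, 19/2)−(0, 8)]
   so C = (12, 11)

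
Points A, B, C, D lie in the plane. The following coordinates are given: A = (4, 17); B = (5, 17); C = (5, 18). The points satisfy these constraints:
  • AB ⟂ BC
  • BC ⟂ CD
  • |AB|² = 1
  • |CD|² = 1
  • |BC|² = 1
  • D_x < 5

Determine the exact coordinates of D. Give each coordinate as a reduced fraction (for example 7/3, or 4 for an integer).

D = (4, 18)

1. D_x = 4  [[BC ⟂ CD ⇒ 1y-18=0] ∩ [|D−(5, 18)|²=1]]
2. D_y = 18  [[BC ⟂ CD ⇒ 1y-18=0] ∩ [|D−(5, 18)|²=1]]
   so D = (4, 18)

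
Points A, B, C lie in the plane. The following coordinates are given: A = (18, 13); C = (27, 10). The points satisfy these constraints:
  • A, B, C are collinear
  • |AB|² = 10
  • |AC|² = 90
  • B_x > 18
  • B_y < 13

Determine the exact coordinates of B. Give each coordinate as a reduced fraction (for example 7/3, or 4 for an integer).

B = (21, 12)

1. B_x = 21  [[A, B, C are collinear ⇒ -3x-9y+171=0] ∩ [|B−(18, 13)|²=10]]
2. B_y = 12  [[A, B, C are collinear ⇒ -3x-9y+171=0] ∩ [|B−(18, 13)|²=10]]
   so B = (21, 12)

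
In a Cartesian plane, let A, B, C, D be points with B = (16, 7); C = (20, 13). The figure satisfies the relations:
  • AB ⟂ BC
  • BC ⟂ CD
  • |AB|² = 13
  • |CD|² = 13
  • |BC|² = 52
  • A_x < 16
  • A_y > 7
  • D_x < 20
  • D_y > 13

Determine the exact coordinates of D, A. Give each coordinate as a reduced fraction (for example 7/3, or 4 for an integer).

D = (17, 15)
A = (13, 9)

1. D_x = 17  [[BC ⟂ CD ⇒ 4x+6y-158=0] ∩ [|D−(20, 13)|²=13]]
2. D_y = 15  [[BC ⟂ CD ⇒ 4x+6y-158=0] ∩ [|D−(20, 13)|²=13]]
   so D = (17, 15)
3. A_x = 13  [[AB ⟂ BC ⇒ -4x-6y+106=0] ∩ [|A−(16, 7)|²=13]]
4. A_y = 9  [[AB ⟂ BC ⇒ -4x-6y+106=0] ∩ [|A−(16, 7)|²=13]]
   so A = (13, 9)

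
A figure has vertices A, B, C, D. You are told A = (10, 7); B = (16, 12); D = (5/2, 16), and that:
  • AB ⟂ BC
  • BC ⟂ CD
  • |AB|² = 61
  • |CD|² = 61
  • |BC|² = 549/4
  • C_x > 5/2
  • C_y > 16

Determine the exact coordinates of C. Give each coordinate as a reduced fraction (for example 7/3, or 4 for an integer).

1. C_x = 17/2  [[AB ⟂ BC ⇒ 6x+5y-156=0] ∩ [|C−(5/2, 16)|²=61]]
2. C_y = 21  [[AB ⟂ BC ⇒ 6x+5y-156=0] ∩ [|C−(5/2, 16)|²=61]]
   so C = (17/2, 21)

C = (17/2, 21)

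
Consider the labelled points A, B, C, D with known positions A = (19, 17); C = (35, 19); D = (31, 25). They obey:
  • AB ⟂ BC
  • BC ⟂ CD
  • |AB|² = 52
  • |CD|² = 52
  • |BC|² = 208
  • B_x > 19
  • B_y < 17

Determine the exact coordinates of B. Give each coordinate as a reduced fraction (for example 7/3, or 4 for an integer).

1. B_x = 23  [[BC ⟂ CD ⇒ 4x-6y-26=0] ∩ [|B−(19, 17)|²=52]]
2. B_y = 11  [[BC ⟂ CD ⇒ 4x-6y-26=0] ∩ [|B−(19, 17)|²=52]]
   so B = (23, 11)

B = (23, 11)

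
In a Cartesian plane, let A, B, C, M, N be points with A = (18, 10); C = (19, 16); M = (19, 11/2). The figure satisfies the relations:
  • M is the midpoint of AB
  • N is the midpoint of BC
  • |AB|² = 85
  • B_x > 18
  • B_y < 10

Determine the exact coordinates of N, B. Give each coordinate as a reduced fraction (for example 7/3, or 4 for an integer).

1. B_x = 20  [B = 2·M−A = 2·(19, 11/2)−(18, 10)]
2. B_y = 1  [B = 2·M−A = 2·(19, 11/2)−(18, 10)]
   so B = (20, 1)
3. N_x = 39/2  [2·N = B+C = (20, 1)+(19, 16)]
4. N_y = 17/2  [2·N = B+C = (20, 1)+(19, 16)]
   so N = (39/2, 17/2)

N = (39/2, 17/2)
B = (20, 1)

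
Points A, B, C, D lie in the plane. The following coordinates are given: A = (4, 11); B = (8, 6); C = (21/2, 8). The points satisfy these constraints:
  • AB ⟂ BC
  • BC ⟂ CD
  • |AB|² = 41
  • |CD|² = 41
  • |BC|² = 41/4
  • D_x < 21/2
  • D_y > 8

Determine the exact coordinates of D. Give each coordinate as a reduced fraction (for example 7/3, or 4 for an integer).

D = (13/2, 13)

1. D_x = 13/2  [[BC ⟂ CD ⇒ 5/2x+2y-169/4=0] ∩ [|D−(21/2, 8)|²=41]]
2. D_y = 13  [[BC ⟂ CD ⇒ 5/2x+2y-169/4=0] ∩ [|D−(21/2, 8)|²=41]]
   so D = (13/2, 13)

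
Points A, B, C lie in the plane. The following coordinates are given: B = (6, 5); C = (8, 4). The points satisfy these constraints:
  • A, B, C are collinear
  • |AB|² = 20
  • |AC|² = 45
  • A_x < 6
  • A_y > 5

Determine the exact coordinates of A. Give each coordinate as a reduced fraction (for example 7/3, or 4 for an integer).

1. A_x = 2  [[A, B, C are collinear ⇒ 1x+2y-16=0] ∩ [|A−(6, 5)|²=20]]
2. A_y = 7  [[A, B, C are collinear ⇒ 1x+2y-16=0] ∩ [|A−(6, 5)|²=20]]
   so A = (2, 7)

A = (2, 7)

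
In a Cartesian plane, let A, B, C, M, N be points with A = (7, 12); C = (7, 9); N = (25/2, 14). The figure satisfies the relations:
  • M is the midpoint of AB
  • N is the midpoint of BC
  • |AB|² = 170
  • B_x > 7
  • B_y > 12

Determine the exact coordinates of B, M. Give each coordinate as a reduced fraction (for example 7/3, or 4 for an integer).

B = (18, 19)
M = (25/2, 31/2)

1. B_x = 18  [B = 2·N−C = 2·(25/2, 14)−(7, 9)]
2. B_y = 19  [B = 2·N−C = 2·(25/2, 14)−(7, 9)]
   so B = (18, 19)
3. M_x = 25/2  [2·M = A+B = (7, 12)+(18, 19)]
4. M_y = 31/2  [2·M = A+B = (7, 12)+(18, 19)]
   so M = (25/2, 31/2)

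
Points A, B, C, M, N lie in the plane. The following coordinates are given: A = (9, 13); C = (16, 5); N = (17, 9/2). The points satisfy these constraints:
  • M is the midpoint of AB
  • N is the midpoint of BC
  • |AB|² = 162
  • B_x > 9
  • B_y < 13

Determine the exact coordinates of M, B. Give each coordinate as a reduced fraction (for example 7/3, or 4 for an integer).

M = (27/2, 17/2)
B = (18, 4)

1. B_x = 18  [B = 2·N−C = 2·(17, 9/2)−(16, 5)]
2. B_y = 4  [B = 2·N−C = 2·(17, 9/2)−(16, 5)]
   so B = (18, 4)
3. M_x = 27/2  [2·M = A+B = (9, 13)+(18, 4)]
4. M_y = 17/2  [2·M = A+B = (9, 13)+(18, 4)]
   so M = (27/2, 17/2)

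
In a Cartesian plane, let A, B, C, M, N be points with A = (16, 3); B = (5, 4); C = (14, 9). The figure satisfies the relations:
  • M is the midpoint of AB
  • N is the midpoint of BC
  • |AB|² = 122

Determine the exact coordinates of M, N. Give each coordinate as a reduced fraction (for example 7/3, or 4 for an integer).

M = (21/2, 7/2)
N = (19/2, 13/2)

1. M_x = 21/2  [2·M = A+B = (16, 3)+(5, 4)]
2. M_y = 7/2  [2·M = A+B = (16, 3)+(5, 4)]
   so M = (21/2, 7/2)
3. N_x = 19/2  [2·N = B+C = (5, 4)+(14, 9)]
4. N_y = 13/2  [2·N = B+C = (5, 4)+(14, 9)]
   so N = (19/2, 13/2)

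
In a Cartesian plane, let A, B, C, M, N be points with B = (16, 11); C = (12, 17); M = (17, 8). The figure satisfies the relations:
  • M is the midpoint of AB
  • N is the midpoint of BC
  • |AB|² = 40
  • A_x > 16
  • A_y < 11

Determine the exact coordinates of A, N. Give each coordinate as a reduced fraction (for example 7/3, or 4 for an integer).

1. A_x = 18  [A = 2·M−B = 2·(17, 8)−(16, 11)]
2. A_y = 5  [A = 2·M−B = 2·(17, 8)−(16, 11)]
   so A = (18, 5)
3. N_x = 14  [2·N = B+C = (16, 11)+(12, 17)]
4. N_y = 14  [2·N = B+C = (16, 11)+(12, 17)]
   so N = (14, 14)

A = (18, 5)
N = (14, 14)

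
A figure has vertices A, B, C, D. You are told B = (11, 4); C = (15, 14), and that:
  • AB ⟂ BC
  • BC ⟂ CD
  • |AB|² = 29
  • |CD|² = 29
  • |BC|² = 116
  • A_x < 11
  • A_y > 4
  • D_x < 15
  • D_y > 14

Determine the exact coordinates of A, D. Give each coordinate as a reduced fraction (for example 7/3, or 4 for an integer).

1. A_x = 6  [[AB ⟂ BC ⇒ -4x-10y+84=0] ∩ [|A−(11, 4)|²=29]]
2. A_y = 6  [[AB ⟂ BC ⇒ -4x-10y+84=0] ∩ [|A−(11, 4)|²=29]]
   so A = (6, 6)
3. D_x = 10  [[BC ⟂ CD ⇒ 4x+10y-200=0] ∩ [|D−(15, 14)|²=29]]
4. D_y = 16  [[BC ⟂ CD ⇒ 4x+10y-200=0] ∩ [|D−(15, 14)|²=29]]
   so D = (10, 16)

A = (6, 6)
D = (10, 16)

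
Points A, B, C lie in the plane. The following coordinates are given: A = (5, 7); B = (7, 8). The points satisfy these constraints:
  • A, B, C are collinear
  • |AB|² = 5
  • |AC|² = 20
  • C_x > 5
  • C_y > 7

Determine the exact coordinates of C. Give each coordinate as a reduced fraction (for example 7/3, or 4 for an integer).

1. C_x = 9  [[A, B, C are collinear ⇒ -1x+2y-9=0] ∩ [|C−(5, 7)|²=20]]
2. C_y = 9  [[A, B, C are collinear ⇒ -1x+2y-9=0] ∩ [|C−(5, 7)|²=20]]
   so C = (9, 9)

C = (9, 9)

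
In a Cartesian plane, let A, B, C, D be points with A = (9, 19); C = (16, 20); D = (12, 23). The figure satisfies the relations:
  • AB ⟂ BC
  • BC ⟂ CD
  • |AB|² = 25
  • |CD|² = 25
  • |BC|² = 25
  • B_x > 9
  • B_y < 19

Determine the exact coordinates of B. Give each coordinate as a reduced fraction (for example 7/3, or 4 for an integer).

B = (13, 16)

1. B_x = 13  [[BC ⟂ CD ⇒ 4x-3y-4=0] ∩ [|B−(9, 19)|²=25]]
2. B_y = 16  [[BC ⟂ CD ⇒ 4x-3y-4=0] ∩ [|B−(9, 19)|²=25]]
   so B = (13, 16)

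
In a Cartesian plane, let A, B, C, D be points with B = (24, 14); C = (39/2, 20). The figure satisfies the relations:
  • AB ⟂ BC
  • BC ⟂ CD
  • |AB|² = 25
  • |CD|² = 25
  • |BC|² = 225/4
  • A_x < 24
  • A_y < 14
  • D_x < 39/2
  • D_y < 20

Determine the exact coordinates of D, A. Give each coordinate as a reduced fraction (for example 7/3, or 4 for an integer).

D = (31/2, 17)
A = (20, 11)

1. D_x = 31/2  [[BC ⟂ CD ⇒ -9/2x+6y-129/4=0] ∩ [|D−(39/2, 20)|²=25]]
2. D_y = 17  [[BC ⟂ CD ⇒ -9/2x+6y-129/4=0] ∩ [|D−(39/2, 20)|²=25]]
   so D = (31/2, 17)
3. A_x = 20  [[AB ⟂ BC ⇒ 9/2x-6y-24=0] ∩ [|A−(24, 14)|²=25]]
4. A_y = 11  [[AB ⟂ BC ⇒ 9/2x-6y-24=0] ∩ [|A−(24, 14)|²=25]]
   so A = (20, 11)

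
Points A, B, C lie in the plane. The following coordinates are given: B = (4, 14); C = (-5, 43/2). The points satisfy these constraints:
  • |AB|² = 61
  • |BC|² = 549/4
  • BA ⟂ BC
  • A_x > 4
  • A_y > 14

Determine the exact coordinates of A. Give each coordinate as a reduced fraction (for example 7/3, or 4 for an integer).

A = (9, 20)

1. A_x = 9  [[BA ⟂ BC ⇒ -9x+15/2y-69=0] ∩ [|A−(4, 14)|²=61]]
2. A_y = 20  [[BA ⟂ BC ⇒ -9x+15/2y-69=0] ∩ [|A−(4, 14)|²=61]]
   so A = (9, 20)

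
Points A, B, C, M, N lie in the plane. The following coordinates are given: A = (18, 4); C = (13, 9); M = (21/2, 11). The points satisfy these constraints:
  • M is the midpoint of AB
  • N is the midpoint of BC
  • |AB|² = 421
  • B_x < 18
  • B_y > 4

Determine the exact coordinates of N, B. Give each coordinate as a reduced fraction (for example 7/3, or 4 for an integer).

1. B_x = 3  [B = 2·M−A = 2·(21/2, 11)−(18, 4)]
2. B_y = 18  [B = 2·M−A = 2·(21/2, 11)−(18, 4)]
   so B = (3, 18)
3. N_x = 8  [2·N = B+C = (3, 18)+(13, 9)]
4. N_y = 27/2  [2·N = B+C = (3, 18)+(13, 9)]
   so N = (8, 27/2)

N = (8, 27/2)
B = (3, 18)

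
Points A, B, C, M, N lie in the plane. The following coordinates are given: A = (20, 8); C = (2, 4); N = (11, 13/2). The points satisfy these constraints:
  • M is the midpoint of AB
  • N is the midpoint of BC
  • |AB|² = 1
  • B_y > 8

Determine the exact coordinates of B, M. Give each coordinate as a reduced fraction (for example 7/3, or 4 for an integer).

B = (20, 9)
M = (20, 17/2)

1. B_x = 20  [B = 2·N−C = 2·(11, 13/2)−(2, 4)]
2. B_y = 9  [B = 2·N−C = 2·(11, 13/2)−(2, 4)]
   so B = (20, 9)
3. M_x = 20  [2·M = A+B = (20, 8)+(20, 9)]
4. M_y = 17/2  [2·M = A+B = (20, 8)+(20, 9)]
   so M = (20, 17/2)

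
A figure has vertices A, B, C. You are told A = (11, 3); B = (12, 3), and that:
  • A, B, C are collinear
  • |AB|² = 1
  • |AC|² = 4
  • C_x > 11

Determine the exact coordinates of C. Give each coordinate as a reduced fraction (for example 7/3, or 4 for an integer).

1. C_x = 13  [[A, B, C are collinear ⇒ 1y-3=0] ∩ [|C−(11, 3)|²=4]]
2. C_y = 3  [[A, B, C are collinear ⇒ 1y-3=0] ∩ [|C−(11, 3)|²=4]]
   so C = (13, 3)

C = (13, 3)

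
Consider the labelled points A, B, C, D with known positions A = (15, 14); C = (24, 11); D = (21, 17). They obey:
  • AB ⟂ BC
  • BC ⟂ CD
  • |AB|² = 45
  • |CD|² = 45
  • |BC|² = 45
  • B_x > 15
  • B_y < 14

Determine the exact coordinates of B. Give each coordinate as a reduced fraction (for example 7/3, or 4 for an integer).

B = (18, 8)

1. B_x = 18  [[BC ⟂ CD ⇒ 3x-6y-6=0] ∩ [|B−(15, 14)|²=45]]
2. B_y = 8  [[BC ⟂ CD ⇒ 3x-6y-6=0] ∩ [|B−(15, 14)|²=45]]
   so B = (18, 8)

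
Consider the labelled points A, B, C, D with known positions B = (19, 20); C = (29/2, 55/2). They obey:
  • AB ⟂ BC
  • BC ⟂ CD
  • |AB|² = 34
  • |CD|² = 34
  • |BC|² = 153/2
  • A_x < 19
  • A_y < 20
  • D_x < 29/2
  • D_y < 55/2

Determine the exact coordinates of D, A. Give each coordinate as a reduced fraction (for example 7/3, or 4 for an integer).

D = (19/2, 49/2)
A = (14, 17)

1. D_x = 19/2  [[BC ⟂ CD ⇒ -9/2x+15/2y-141=0] ∩ [|D−(29/2, 55/2)|²=34]]
2. D_y = 49/2  [[BC ⟂ CD ⇒ -9/2x+15/2y-141=0] ∩ [|D−(29/2, 55/2)|²=34]]
   so D = (19/2, 49/2)
3. A_x = 14  [[AB ⟂ BC ⇒ 9/2x-15/2y+129/2=0] ∩ [|A−(19, 20)|²=34]]
4. A_y = 17  [[AB ⟂ BC ⇒ 9/2x-15/2y+129/2=0] ∩ [|A−(19, 20)|²=34]]
   so A = (14, 17)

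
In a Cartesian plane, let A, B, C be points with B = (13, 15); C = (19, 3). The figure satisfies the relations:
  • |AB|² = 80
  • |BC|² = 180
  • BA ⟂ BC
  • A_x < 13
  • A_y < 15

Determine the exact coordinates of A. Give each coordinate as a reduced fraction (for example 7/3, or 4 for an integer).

1. A_x = 5  [[BA ⟂ BC ⇒ 6x-12y+102=0] ∩ [|A−(13, 15)|²=80]]
2. A_y = 11  [[BA ⟂ BC ⇒ 6x-12y+102=0] ∩ [|A−(13, 15)|²=80]]
   so A = (5, 11)

A = (5, 11)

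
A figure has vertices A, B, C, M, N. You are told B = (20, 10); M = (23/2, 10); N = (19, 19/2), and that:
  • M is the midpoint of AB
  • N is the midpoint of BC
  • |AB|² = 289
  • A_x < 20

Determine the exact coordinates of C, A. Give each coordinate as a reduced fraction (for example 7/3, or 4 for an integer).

C = (18, 9)
A = (3, 10)

1. A_x = 3  [A = 2·M−B = 2·(23/2, 10)−(20, 10)]
2. A_y = 10  [A = 2·M−B = 2·(23/2, 10)−(20, 10)]
   so A = (3, 10)
3. C_x = 18  [C = 2·N−B = 2·(19, 19/2)−(20, 10)]
4. C_y = 9  [C = 2·N−B = 2·(19, 19/2)−(20, 10)]
   so C = (18, 9)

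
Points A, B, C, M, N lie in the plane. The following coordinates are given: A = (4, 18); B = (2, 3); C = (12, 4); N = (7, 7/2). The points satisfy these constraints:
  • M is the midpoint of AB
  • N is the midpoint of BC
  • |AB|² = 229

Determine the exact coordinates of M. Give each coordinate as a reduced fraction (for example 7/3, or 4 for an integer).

M = (3, 21/2)

1. M_x = 3  [2·M = A+B = (4, 18)+(2, 3)]
2. M_y = 21/2  [2·M = A+B = (4, 18)+(2, 3)]
   so M = (3, 21/2)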